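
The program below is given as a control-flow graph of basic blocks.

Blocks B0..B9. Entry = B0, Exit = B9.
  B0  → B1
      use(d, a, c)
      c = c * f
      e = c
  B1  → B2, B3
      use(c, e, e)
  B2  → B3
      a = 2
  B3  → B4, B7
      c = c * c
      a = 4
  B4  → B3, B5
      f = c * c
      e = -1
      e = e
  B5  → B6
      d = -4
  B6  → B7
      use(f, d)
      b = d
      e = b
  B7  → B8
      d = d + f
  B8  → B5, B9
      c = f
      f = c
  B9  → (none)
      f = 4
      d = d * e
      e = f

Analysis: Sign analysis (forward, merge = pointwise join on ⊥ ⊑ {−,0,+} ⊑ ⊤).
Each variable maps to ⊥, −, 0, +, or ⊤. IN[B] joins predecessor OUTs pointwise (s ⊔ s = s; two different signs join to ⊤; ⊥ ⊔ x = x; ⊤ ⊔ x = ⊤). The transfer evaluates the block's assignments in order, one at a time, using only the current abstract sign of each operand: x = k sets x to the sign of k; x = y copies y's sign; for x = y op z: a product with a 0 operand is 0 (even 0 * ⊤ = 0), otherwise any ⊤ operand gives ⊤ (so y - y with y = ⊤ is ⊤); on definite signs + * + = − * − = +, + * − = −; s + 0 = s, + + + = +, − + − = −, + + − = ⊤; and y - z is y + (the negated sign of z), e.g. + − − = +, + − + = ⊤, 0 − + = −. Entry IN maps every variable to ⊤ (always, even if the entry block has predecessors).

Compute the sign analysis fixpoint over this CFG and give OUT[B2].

Fixpoint table:
  B0:  IN=(all ⊤)  OUT=(all ⊤)
  B1:  IN=(all ⊤)  OUT=(all ⊤)
  B2:  IN=(all ⊤)  OUT={a:+; rest ⊤}
  B3:  IN=(all ⊤)  OUT={a:+; rest ⊤}
  B4:  IN={a:+; rest ⊤}  OUT={a:+, e:-; rest ⊤}
  B5:  IN={a:+; rest ⊤}  OUT={a:+, d:-; rest ⊤}
  B6:  IN={a:+, d:-; rest ⊤}  OUT={a:+, b:-, d:-, e:-; rest ⊤}
  B7:  IN={a:+; rest ⊤}  OUT={a:+; rest ⊤}
  B8:  IN={a:+; rest ⊤}  OUT={a:+; rest ⊤}
  B9:  IN={a:+; rest ⊤}  OUT={a:+, e:+, f:+; rest ⊤}

Merge at B2: IN[B2] = OUT[B1] = {a: ⊤, b: ⊤, c: ⊤, d: ⊤, e: ⊤, f: ⊤}
Applying B2's transfer function to that IN value gives OUT[B2] (row B2 above).

Answer: {a: +, b: ⊤, c: ⊤, d: ⊤, e: ⊤, f: ⊤}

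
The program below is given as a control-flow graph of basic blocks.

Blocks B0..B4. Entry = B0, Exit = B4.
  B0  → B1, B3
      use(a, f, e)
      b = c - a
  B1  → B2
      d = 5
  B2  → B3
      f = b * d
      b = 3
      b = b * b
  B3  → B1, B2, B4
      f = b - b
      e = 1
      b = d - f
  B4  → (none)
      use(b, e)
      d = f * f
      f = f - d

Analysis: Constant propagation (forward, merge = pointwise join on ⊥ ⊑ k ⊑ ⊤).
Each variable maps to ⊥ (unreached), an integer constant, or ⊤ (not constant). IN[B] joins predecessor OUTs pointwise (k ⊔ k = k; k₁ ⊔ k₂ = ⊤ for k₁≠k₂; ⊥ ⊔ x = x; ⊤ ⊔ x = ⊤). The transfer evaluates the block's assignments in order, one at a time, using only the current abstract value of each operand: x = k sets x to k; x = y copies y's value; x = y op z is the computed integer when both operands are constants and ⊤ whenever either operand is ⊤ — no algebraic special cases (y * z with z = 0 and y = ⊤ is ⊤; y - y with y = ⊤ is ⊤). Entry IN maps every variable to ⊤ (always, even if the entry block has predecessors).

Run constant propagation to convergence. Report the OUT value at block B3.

Answer: {a: ⊤, b: ⊤, c: ⊤, d: ⊤, e: 1, f: ⊤}

Derivation:
Fixpoint table:
  B0:  IN=(all ⊤)  OUT=(all ⊤)
  B1:  IN=(all ⊤)  OUT={d:5; rest ⊤}
  B2:  IN=(all ⊤)  OUT={b:9; rest ⊤}
  B3:  IN=(all ⊤)  OUT={e:1; rest ⊤}
  B4:  IN={e:1; rest ⊤}  OUT={e:1; rest ⊤}

Merge at B3: IN[B3] = OUT[B0] ⊔ OUT[B2] = {a: ⊤, b: ⊤, c: ⊤, d: ⊤, e: ⊤, f: ⊤}
Applying B3's transfer function to that IN value gives OUT[B3] (row B3 above).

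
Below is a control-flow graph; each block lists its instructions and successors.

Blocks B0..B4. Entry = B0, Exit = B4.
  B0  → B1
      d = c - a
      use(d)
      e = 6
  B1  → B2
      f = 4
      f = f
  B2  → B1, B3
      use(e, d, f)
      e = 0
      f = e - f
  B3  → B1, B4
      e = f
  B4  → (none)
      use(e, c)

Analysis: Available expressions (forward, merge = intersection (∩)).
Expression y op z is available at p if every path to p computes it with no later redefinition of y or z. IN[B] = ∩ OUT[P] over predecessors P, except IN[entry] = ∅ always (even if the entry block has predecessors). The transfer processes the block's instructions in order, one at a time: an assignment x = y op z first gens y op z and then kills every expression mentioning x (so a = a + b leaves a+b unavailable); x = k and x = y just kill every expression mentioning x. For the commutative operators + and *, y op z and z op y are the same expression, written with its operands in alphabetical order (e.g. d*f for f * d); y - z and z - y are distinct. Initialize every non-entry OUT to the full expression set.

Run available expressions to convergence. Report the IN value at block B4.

Converged values:
  B0:  IN={}  OUT={c-a}
  B1:  IN={c-a}  OUT={c-a}
  B2:  IN={c-a}  OUT={c-a}
  B3:  IN={c-a}  OUT={c-a}
  B4:  IN={c-a}  OUT={c-a}

Merge at B4: IN[B4] = OUT[B3] = {c-a}

Answer: {c-a}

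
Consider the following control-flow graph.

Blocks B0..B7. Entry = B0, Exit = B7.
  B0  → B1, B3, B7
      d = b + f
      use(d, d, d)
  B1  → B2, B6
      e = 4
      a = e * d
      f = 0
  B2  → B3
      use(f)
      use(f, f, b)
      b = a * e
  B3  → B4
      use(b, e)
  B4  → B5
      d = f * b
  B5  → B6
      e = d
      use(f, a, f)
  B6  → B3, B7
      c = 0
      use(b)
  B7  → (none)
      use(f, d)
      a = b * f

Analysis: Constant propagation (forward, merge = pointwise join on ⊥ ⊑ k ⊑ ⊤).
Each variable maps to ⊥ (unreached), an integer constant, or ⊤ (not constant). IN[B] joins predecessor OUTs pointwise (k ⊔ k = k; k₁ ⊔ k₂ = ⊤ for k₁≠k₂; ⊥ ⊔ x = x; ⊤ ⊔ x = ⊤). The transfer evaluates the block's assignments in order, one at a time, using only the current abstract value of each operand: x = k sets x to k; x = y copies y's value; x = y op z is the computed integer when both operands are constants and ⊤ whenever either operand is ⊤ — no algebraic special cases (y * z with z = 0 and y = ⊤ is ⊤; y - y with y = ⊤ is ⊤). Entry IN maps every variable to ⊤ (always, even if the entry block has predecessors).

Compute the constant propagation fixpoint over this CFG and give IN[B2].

Per-block solution:
  B0:   IN=(all ⊤)   OUT=(all ⊤)
  B1:   IN=(all ⊤)   OUT={e:4, f:0; rest ⊤}
  B2:   IN={e:4, f:0; rest ⊤}   OUT={e:4, f:0; rest ⊤}
  B3:   IN=(all ⊤)   OUT=(all ⊤)
  B4:   IN=(all ⊤)   OUT=(all ⊤)
  B5:   IN=(all ⊤)   OUT=(all ⊤)
  B6:   IN=(all ⊤)   OUT={c:0; rest ⊤}
  B7:   IN=(all ⊤)   OUT=(all ⊤)

Merge at B2: IN[B2] = OUT[B1] = {a: ⊤, b: ⊤, c: ⊤, d: ⊤, e: 4, f: 0}

Answer: {a: ⊤, b: ⊤, c: ⊤, d: ⊤, e: 4, f: 0}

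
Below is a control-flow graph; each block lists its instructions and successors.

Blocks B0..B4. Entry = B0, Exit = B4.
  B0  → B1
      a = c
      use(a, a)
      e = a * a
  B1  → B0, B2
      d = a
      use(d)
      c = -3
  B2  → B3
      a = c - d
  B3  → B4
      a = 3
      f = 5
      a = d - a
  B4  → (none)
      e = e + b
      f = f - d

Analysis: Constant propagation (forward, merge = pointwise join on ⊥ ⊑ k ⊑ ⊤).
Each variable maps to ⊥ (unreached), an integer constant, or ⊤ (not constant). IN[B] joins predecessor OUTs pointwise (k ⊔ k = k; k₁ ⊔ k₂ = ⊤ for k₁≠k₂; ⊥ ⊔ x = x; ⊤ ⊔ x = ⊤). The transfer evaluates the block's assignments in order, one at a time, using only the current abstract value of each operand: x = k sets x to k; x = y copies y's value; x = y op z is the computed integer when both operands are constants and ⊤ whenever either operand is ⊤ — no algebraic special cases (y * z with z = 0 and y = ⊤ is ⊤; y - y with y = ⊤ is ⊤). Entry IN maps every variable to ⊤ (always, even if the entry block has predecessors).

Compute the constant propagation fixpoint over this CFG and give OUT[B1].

Converged values:
  B0:   IN=(all ⊤)   OUT=(all ⊤)
  B1:   IN=(all ⊤)   OUT={c:-3; rest ⊤}
  B2:   IN={c:-3; rest ⊤}   OUT={c:-3; rest ⊤}
  B3:   IN={c:-3; rest ⊤}   OUT={c:-3, f:5; rest ⊤}
  B4:   IN={c:-3, f:5; rest ⊤}   OUT={c:-3; rest ⊤}

Merge at B1: IN[B1] = OUT[B0] = {a: ⊤, b: ⊤, c: ⊤, d: ⊤, e: ⊤, f: ⊤}
Applying B1's transfer function to that IN value gives OUT[B1] (row B1 above).

Answer: {a: ⊤, b: ⊤, c: -3, d: ⊤, e: ⊤, f: ⊤}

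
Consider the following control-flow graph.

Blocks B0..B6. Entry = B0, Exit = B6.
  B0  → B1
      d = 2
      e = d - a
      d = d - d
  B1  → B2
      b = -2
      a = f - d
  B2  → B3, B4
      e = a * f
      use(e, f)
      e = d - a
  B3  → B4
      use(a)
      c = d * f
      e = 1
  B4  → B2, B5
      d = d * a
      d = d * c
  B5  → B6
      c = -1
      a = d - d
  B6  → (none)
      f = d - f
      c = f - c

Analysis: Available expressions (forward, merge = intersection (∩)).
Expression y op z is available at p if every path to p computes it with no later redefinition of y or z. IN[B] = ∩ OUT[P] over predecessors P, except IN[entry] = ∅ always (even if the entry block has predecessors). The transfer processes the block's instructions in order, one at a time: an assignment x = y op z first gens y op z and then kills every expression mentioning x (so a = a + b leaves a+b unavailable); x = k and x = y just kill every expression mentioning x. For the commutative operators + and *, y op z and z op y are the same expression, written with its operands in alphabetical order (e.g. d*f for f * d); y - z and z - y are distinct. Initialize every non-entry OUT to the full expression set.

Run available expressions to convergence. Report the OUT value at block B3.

Converged values:
  B0:  IN={}  OUT={}
  B1:  IN={}  OUT={f-d}
  B2:  IN={}  OUT={a*f, d-a}
  B3:  IN={a*f, d-a}  OUT={a*f, d*f, d-a}
  B4:  IN={a*f, d-a}  OUT={a*f}
  B5:  IN={a*f}  OUT={d-d}
  B6:  IN={d-d}  OUT={d-d}

Merge at B3: IN[B3] = OUT[B2] = {a*f, d-a}
Applying B3's transfer function to that IN value gives OUT[B3] (row B3 above).

Answer: {a*f, d*f, d-a}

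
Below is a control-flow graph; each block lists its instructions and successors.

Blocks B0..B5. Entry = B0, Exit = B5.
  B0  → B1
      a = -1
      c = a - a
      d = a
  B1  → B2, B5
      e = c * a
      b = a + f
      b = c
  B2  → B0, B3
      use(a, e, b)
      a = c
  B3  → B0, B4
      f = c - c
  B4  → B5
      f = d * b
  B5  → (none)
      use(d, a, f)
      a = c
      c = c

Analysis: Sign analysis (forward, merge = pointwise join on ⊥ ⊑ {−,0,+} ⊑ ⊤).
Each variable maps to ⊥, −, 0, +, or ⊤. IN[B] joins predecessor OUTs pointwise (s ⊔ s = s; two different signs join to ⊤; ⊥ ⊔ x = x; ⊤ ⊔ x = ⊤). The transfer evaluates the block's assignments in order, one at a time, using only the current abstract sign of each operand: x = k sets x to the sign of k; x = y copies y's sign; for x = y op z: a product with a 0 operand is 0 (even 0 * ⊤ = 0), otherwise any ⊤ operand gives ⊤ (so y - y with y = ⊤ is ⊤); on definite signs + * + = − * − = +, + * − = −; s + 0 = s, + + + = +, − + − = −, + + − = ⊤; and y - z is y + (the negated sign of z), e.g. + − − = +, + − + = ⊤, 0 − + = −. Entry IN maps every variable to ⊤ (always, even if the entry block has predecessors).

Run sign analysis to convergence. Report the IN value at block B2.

Fixpoint table:
  B0:  IN=(all ⊤)  OUT={a:-, d:-; rest ⊤}
  B1:  IN={a:-, d:-; rest ⊤}  OUT={a:-, d:-; rest ⊤}
  B2:  IN={a:-, d:-; rest ⊤}  OUT={d:-; rest ⊤}
  B3:  IN={d:-; rest ⊤}  OUT={d:-; rest ⊤}
  B4:  IN={d:-; rest ⊤}  OUT={d:-; rest ⊤}
  B5:  IN={d:-; rest ⊤}  OUT={d:-; rest ⊤}

Merge at B2: IN[B2] = OUT[B1] = {a: -, b: ⊤, c: ⊤, d: -, e: ⊤, f: ⊤}

Answer: {a: -, b: ⊤, c: ⊤, d: -, e: ⊤, f: ⊤}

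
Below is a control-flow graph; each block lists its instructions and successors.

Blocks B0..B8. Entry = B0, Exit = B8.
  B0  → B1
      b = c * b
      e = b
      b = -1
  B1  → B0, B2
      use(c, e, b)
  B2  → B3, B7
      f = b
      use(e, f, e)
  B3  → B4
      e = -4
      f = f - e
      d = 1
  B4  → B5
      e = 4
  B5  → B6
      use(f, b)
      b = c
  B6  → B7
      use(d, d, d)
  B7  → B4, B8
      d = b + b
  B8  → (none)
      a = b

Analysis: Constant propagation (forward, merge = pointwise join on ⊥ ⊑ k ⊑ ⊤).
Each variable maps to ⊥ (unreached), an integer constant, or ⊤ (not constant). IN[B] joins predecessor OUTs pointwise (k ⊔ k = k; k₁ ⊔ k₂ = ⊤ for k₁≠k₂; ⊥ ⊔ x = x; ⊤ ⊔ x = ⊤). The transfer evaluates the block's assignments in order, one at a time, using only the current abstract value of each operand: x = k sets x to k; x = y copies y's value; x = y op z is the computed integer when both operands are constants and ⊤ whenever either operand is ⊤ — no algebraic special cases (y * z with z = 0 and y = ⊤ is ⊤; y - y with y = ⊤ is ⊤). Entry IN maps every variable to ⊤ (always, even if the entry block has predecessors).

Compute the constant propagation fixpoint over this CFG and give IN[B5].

Answer: {a: ⊤, b: ⊤, c: ⊤, d: ⊤, e: 4, f: ⊤}

Trace:
Per-block solution:
  B0:   IN=(all ⊤)   OUT={b:-1; rest ⊤}
  B1:   IN={b:-1; rest ⊤}   OUT={b:-1; rest ⊤}
  B2:   IN={b:-1; rest ⊤}   OUT={b:-1, f:-1; rest ⊤}
  B3:   IN={b:-1, f:-1; rest ⊤}   OUT={b:-1, d:1, e:-4, f:3; rest ⊤}
  B4:   IN=(all ⊤)   OUT={e:4; rest ⊤}
  B5:   IN={e:4; rest ⊤}   OUT={e:4; rest ⊤}
  B6:   IN={e:4; rest ⊤}   OUT={e:4; rest ⊤}
  B7:   IN=(all ⊤)   OUT=(all ⊤)
  B8:   IN=(all ⊤)   OUT=(all ⊤)

Merge at B5: IN[B5] = OUT[B4] = {a: ⊤, b: ⊤, c: ⊤, d: ⊤, e: 4, f: ⊤}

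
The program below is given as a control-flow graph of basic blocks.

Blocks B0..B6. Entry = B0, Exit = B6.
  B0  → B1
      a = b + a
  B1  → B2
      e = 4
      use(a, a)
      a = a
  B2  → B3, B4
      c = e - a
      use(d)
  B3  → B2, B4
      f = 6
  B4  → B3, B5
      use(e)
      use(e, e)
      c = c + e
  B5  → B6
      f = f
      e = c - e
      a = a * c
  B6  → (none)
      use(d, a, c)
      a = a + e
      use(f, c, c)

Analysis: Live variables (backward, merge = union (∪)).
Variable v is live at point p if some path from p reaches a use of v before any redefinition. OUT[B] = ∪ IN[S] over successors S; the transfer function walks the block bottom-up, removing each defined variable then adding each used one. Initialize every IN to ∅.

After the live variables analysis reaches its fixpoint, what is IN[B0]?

Answer: {a, b, d, f}

Working:
Fixpoint table:
  B0: | IN={a, b, d, f} | OUT={a, d, f}
  B1: | IN={a, d, f} | OUT={a, d, e, f}
  B2: | IN={a, d, e, f} | OUT={a, c, d, e, f}
  B3: | IN={a, c, d, e} | OUT={a, c, d, e, f}
  B4: | IN={a, c, d, e, f} | OUT={a, c, d, e, f}
  B5: | IN={a, c, d, e, f} | OUT={a, c, d, e, f}
  B6: | IN={a, c, d, e, f} | OUT={}

Merge at B0: OUT[B0] = IN[B1] = {a, d, f}
Applying B0's transfer function to that OUT value gives IN[B0] (row B0 above).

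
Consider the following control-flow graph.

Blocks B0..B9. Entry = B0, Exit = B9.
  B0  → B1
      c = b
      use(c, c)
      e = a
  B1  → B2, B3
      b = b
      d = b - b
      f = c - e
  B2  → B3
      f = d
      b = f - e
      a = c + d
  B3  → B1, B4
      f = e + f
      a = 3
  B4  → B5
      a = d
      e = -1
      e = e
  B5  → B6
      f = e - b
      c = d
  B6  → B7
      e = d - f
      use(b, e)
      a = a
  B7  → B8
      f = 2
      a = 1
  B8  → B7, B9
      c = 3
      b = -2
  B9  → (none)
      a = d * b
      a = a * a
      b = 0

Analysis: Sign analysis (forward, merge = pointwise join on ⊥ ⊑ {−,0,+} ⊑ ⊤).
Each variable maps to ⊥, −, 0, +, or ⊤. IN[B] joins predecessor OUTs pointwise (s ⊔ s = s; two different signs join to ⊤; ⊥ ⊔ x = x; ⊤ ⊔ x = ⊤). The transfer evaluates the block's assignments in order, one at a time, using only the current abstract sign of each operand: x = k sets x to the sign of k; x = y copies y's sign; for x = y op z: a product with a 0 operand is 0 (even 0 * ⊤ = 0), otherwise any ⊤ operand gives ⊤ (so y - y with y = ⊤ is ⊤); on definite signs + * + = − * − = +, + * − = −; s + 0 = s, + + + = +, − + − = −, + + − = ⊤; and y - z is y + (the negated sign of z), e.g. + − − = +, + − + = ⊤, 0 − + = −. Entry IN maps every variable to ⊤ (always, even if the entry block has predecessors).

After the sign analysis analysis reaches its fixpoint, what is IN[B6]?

Answer: {a: ⊤, b: ⊤, c: ⊤, d: ⊤, e: -, f: ⊤}

Derivation:
Converged values:
  B0: | IN=(all ⊤) | OUT=(all ⊤)
  B1: | IN=(all ⊤) | OUT=(all ⊤)
  B2: | IN=(all ⊤) | OUT=(all ⊤)
  B3: | IN=(all ⊤) | OUT={a:+; rest ⊤}
  B4: | IN={a:+; rest ⊤} | OUT={e:-; rest ⊤}
  B5: | IN={e:-; rest ⊤} | OUT={e:-; rest ⊤}
  B6: | IN={e:-; rest ⊤} | OUT=(all ⊤)
  B7: | IN=(all ⊤) | OUT={a:+, f:+; rest ⊤}
  B8: | IN={a:+, f:+; rest ⊤} | OUT={a:+, b:-, c:+, f:+; rest ⊤}
  B9: | IN={a:+, b:-, c:+, f:+; rest ⊤} | OUT={b:0, c:+, f:+; rest ⊤}

Merge at B6: IN[B6] = OUT[B5] = {a: ⊤, b: ⊤, c: ⊤, d: ⊤, e: -, f: ⊤}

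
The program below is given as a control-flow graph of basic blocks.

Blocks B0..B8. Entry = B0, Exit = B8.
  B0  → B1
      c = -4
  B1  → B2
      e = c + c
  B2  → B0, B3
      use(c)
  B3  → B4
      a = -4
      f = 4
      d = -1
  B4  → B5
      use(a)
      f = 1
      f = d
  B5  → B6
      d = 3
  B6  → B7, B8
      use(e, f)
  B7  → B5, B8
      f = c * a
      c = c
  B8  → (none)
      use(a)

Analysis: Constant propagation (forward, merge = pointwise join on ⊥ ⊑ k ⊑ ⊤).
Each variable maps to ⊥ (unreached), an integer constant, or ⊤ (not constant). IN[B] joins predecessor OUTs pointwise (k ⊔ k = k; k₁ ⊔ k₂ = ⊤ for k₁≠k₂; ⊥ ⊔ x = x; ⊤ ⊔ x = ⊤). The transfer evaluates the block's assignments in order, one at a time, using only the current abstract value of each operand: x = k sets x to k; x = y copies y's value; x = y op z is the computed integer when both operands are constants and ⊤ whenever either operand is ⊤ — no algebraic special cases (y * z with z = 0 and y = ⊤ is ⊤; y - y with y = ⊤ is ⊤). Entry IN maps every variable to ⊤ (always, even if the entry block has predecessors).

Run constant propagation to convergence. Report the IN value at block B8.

Fixpoint table:
  B0:  IN=(all ⊤)  OUT={c:-4; rest ⊤}
  B1:  IN={c:-4; rest ⊤}  OUT={c:-4, e:-8; rest ⊤}
  B2:  IN={c:-4, e:-8; rest ⊤}  OUT={c:-4, e:-8; rest ⊤}
  B3:  IN={c:-4, e:-8; rest ⊤}  OUT={a:-4, c:-4, d:-1, e:-8, f:4; rest ⊤}
  B4:  IN={a:-4, c:-4, d:-1, e:-8, f:4; rest ⊤}  OUT={a:-4, c:-4, d:-1, e:-8, f:-1; rest ⊤}
  B5:  IN={a:-4, c:-4, e:-8; rest ⊤}  OUT={a:-4, c:-4, d:3, e:-8; rest ⊤}
  B6:  IN={a:-4, c:-4, d:3, e:-8; rest ⊤}  OUT={a:-4, c:-4, d:3, e:-8; rest ⊤}
  B7:  IN={a:-4, c:-4, d:3, e:-8; rest ⊤}  OUT={a:-4, c:-4, d:3, e:-8, f:16; rest ⊤}
  B8:  IN={a:-4, c:-4, d:3, e:-8; rest ⊤}  OUT={a:-4, c:-4, d:3, e:-8; rest ⊤}

Merge at B8: IN[B8] = OUT[B6] ⊔ OUT[B7] = {a: -4, b: ⊤, c: -4, d: 3, e: -8, f: ⊤}

Answer: {a: -4, b: ⊤, c: -4, d: 3, e: -8, f: ⊤}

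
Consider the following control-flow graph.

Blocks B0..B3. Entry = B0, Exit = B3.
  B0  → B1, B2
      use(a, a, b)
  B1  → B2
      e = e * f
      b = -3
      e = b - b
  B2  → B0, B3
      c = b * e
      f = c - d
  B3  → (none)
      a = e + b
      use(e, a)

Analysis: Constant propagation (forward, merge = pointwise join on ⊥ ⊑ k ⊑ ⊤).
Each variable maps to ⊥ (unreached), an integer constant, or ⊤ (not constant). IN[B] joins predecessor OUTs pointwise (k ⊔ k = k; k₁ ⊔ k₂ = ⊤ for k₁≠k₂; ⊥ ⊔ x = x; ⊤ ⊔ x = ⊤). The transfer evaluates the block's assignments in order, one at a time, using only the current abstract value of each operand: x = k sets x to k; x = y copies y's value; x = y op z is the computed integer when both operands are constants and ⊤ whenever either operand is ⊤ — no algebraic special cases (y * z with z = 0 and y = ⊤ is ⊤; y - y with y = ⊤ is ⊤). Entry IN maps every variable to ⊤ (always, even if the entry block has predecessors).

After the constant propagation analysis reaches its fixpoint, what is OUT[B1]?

Per-block solution:
  B0:  IN=(all ⊤)  OUT=(all ⊤)
  B1:  IN=(all ⊤)  OUT={b:-3, e:0; rest ⊤}
  B2:  IN=(all ⊤)  OUT=(all ⊤)
  B3:  IN=(all ⊤)  OUT=(all ⊤)

Merge at B1: IN[B1] = OUT[B0] = {a: ⊤, b: ⊤, c: ⊤, d: ⊤, e: ⊤, f: ⊤}
Applying B1's transfer function to that IN value gives OUT[B1] (row B1 above).

Answer: {a: ⊤, b: -3, c: ⊤, d: ⊤, e: 0, f: ⊤}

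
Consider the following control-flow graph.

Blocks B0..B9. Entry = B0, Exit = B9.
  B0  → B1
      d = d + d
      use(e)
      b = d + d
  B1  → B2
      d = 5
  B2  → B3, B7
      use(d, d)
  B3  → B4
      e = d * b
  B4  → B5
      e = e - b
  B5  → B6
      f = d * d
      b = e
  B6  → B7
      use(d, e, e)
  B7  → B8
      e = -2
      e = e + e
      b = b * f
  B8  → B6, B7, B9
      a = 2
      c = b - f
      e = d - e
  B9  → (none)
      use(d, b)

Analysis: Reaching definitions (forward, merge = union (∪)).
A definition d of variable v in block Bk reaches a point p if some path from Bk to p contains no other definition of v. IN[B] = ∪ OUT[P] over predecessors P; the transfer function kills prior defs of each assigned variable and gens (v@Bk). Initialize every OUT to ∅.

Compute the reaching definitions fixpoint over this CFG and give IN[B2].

Converged values:
  B0:  IN={}  OUT={b@B0, d@B0}
  B1:  IN={b@B0, d@B0}  OUT={b@B0, d@B1}
  B2:  IN={b@B0, d@B1}  OUT={b@B0, d@B1}
  B3:  IN={b@B0, d@B1}  OUT={b@B0, d@B1, e@B3}
  B4:  IN={b@B0, d@B1, e@B3}  OUT={b@B0, d@B1, e@B4}
  B5:  IN={b@B0, d@B1, e@B4}  OUT={b@B5, d@B1, e@B4, f@B5}
  B6:  IN={a@B8, b@B5, b@B7, c@B8, d@B1, e@B4, e@B8, f@B5}  OUT={a@B8, b@B5, b@B7, c@B8, d@B1, e@B4, e@B8, f@B5}
  B7:  IN={a@B8, b@B0, b@B5, b@B7, c@B8, d@B1, e@B4, e@B8, f@B5}  OUT={a@B8, b@B7, c@B8, d@B1, e@B7, f@B5}
  B8:  IN={a@B8, b@B7, c@B8, d@B1, e@B7, f@B5}  OUT={a@B8, b@B7, c@B8, d@B1, e@B8, f@B5}
  B9:  IN={a@B8, b@B7, c@B8, d@B1, e@B8, f@B5}  OUT={a@B8, b@B7, c@B8, d@B1, e@B8, f@B5}

Merge at B2: IN[B2] = OUT[B1] = {b@B0, d@B1}

Answer: {b@B0, d@B1}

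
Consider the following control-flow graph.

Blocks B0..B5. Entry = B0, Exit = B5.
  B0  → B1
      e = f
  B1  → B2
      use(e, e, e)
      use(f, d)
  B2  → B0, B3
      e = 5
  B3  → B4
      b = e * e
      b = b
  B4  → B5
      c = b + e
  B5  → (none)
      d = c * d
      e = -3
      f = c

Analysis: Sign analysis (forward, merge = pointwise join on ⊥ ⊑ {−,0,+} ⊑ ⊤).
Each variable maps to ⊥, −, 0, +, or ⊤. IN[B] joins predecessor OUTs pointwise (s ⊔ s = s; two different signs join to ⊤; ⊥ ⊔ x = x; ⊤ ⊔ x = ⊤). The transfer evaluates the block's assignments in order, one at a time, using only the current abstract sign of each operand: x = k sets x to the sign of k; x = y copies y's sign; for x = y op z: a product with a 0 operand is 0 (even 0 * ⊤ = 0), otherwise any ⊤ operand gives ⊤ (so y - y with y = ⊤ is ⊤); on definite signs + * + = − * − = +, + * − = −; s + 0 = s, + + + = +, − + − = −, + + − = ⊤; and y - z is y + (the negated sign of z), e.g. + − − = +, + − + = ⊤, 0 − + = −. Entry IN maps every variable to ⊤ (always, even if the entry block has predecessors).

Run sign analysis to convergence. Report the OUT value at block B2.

Answer: {a: ⊤, b: ⊤, c: ⊤, d: ⊤, e: +, f: ⊤}

Working:
Converged values:
  B0:   IN=(all ⊤)   OUT=(all ⊤)
  B1:   IN=(all ⊤)   OUT=(all ⊤)
  B2:   IN=(all ⊤)   OUT={e:+; rest ⊤}
  B3:   IN={e:+; rest ⊤}   OUT={b:+, e:+; rest ⊤}
  B4:   IN={b:+, e:+; rest ⊤}   OUT={b:+, c:+, e:+; rest ⊤}
  B5:   IN={b:+, c:+, e:+; rest ⊤}   OUT={b:+, c:+, e:-, f:+; rest ⊤}

Merge at B2: IN[B2] = OUT[B1] = {a: ⊤, b: ⊤, c: ⊤, d: ⊤, e: ⊤, f: ⊤}
Applying B2's transfer function to that IN value gives OUT[B2] (row B2 above).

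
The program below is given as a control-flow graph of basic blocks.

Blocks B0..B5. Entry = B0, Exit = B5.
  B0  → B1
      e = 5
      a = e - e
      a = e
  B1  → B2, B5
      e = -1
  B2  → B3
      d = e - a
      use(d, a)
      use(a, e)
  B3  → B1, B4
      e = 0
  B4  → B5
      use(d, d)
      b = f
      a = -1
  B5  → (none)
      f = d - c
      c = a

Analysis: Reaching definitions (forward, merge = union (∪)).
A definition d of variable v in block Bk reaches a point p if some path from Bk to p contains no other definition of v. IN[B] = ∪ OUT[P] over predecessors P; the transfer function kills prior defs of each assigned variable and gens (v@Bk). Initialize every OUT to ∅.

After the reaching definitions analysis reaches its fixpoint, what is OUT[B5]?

Converged values:
  B0:   IN={}   OUT={a@B0, e@B0}
  B1:   IN={a@B0, d@B2, e@B0, e@B3}   OUT={a@B0, d@B2, e@B1}
  B2:   IN={a@B0, d@B2, e@B1}   OUT={a@B0, d@B2, e@B1}
  B3:   IN={a@B0, d@B2, e@B1}   OUT={a@B0, d@B2, e@B3}
  B4:   IN={a@B0, d@B2, e@B3}   OUT={a@B4, b@B4, d@B2, e@B3}
  B5:   IN={a@B0, a@B4, b@B4, d@B2, e@B1, e@B3}   OUT={a@B0, a@B4, b@B4, c@B5, d@B2, e@B1, e@B3, f@B5}

Merge at B5: IN[B5] = OUT[B1] ⊔ OUT[B4] = {a@B0, a@B4, b@B4, d@B2, e@B1, e@B3}
Applying B5's transfer function to that IN value gives OUT[B5] (row B5 above).

Answer: {a@B0, a@B4, b@B4, c@B5, d@B2, e@B1, e@B3, f@B5}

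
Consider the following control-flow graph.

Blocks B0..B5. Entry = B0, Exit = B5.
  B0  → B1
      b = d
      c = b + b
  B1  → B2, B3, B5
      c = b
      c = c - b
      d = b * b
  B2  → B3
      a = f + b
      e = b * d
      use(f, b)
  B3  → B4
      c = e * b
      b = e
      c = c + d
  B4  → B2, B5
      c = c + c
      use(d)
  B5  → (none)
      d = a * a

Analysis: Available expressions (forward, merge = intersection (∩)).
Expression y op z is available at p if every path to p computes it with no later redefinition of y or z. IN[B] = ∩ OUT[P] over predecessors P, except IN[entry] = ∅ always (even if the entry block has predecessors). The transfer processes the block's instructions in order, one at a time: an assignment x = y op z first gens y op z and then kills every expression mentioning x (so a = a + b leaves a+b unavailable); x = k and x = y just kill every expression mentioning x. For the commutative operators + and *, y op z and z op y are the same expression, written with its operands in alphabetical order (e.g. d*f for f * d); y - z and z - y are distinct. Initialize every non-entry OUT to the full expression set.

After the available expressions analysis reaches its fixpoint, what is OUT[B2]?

Answer: {b*d, b+f}

Working:
Converged values:
  B0: | IN={} | OUT={b+b}
  B1: | IN={b+b} | OUT={b*b, b+b}
  B2: | IN={} | OUT={b*d, b+f}
  B3: | IN={} | OUT={}
  B4: | IN={} | OUT={}
  B5: | IN={} | OUT={a*a}

Merge at B2: IN[B2] = OUT[B1] ∩ OUT[B4] = {}
Applying B2's transfer function to that IN value gives OUT[B2] (row B2 above).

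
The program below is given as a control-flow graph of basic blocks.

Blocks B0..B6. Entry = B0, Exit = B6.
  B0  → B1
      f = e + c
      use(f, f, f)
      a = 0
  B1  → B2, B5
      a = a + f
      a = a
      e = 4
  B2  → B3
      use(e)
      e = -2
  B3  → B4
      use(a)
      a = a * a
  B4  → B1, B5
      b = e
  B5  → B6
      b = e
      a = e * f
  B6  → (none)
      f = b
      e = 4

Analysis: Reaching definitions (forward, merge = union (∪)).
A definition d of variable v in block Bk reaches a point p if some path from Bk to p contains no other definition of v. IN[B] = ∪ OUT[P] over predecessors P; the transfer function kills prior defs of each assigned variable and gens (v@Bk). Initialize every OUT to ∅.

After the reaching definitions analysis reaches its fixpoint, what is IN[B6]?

Answer: {a@B5, b@B5, e@B1, e@B2, f@B0}

Derivation:
Fixpoint table:
  B0:  IN={}  OUT={a@B0, f@B0}
  B1:  IN={a@B0, a@B3, b@B4, e@B2, f@B0}  OUT={a@B1, b@B4, e@B1, f@B0}
  B2:  IN={a@B1, b@B4, e@B1, f@B0}  OUT={a@B1, b@B4, e@B2, f@B0}
  B3:  IN={a@B1, b@B4, e@B2, f@B0}  OUT={a@B3, b@B4, e@B2, f@B0}
  B4:  IN={a@B3, b@B4, e@B2, f@B0}  OUT={a@B3, b@B4, e@B2, f@B0}
  B5:  IN={a@B1, a@B3, b@B4, e@B1, e@B2, f@B0}  OUT={a@B5, b@B5, e@B1, e@B2, f@B0}
  B6:  IN={a@B5, b@B5, e@B1, e@B2, f@B0}  OUT={a@B5, b@B5, e@B6, f@B6}

Merge at B6: IN[B6] = OUT[B5] = {a@B5, b@B5, e@B1, e@B2, f@B0}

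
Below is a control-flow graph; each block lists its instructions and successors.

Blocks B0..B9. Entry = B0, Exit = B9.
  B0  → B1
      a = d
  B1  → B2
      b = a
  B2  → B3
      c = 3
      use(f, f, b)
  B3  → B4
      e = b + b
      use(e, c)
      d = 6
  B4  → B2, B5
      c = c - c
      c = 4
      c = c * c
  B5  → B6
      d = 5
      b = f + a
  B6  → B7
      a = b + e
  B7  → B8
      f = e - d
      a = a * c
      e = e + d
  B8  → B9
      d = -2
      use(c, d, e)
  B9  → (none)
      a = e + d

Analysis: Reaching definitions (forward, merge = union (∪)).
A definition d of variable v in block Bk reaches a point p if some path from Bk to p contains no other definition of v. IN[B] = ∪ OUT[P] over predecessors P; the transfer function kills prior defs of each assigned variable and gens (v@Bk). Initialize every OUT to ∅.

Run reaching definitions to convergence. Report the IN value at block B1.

Answer: {a@B0}

Trace:
Converged values:
  B0:   IN={}   OUT={a@B0}
  B1:   IN={a@B0}   OUT={a@B0, b@B1}
  B2:   IN={a@B0, b@B1, c@B4, d@B3, e@B3}   OUT={a@B0, b@B1, c@B2, d@B3, e@B3}
  B3:   IN={a@B0, b@B1, c@B2, d@B3, e@B3}   OUT={a@B0, b@B1, c@B2, d@B3, e@B3}
  B4:   IN={a@B0, b@B1, c@B2, d@B3, e@B3}   OUT={a@B0, b@B1, c@B4, d@B3, e@B3}
  B5:   IN={a@B0, b@B1, c@B4, d@B3, e@B3}   OUT={a@B0, b@B5, c@B4, d@B5, e@B3}
  B6:   IN={a@B0, b@B5, c@B4, d@B5, e@B3}   OUT={a@B6, b@B5, c@B4, d@B5, e@B3}
  B7:   IN={a@B6, b@B5, c@B4, d@B5, e@B3}   OUT={a@B7, b@B5, c@B4, d@B5, e@B7, f@B7}
  B8:   IN={a@B7, b@B5, c@B4, d@B5, e@B7, f@B7}   OUT={a@B7, b@B5, c@B4, d@B8, e@B7, f@B7}
  B9:   IN={a@B7, b@B5, c@B4, d@B8, e@B7, f@B7}   OUT={a@B9, b@B5, c@B4, d@B8, e@B7, f@B7}

Merge at B1: IN[B1] = OUT[B0] = {a@B0}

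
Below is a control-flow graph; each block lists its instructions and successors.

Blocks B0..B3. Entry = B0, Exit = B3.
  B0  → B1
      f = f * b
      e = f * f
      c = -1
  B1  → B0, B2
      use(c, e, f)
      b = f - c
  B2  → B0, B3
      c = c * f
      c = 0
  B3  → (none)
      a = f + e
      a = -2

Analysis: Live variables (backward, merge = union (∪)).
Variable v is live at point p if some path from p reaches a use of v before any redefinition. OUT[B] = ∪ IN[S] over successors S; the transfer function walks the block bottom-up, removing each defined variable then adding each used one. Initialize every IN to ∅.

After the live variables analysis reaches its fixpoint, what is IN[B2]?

Converged values:
  B0:  IN={b, f}  OUT={c, e, f}
  B1:  IN={c, e, f}  OUT={b, c, e, f}
  B2:  IN={b, c, e, f}  OUT={b, e, f}
  B3:  IN={e, f}  OUT={}

Merge at B2: OUT[B2] = IN[B0] ⊔ IN[B3] = {b, e, f}
Applying B2's transfer function to that OUT value gives IN[B2] (row B2 above).

Answer: {b, c, e, f}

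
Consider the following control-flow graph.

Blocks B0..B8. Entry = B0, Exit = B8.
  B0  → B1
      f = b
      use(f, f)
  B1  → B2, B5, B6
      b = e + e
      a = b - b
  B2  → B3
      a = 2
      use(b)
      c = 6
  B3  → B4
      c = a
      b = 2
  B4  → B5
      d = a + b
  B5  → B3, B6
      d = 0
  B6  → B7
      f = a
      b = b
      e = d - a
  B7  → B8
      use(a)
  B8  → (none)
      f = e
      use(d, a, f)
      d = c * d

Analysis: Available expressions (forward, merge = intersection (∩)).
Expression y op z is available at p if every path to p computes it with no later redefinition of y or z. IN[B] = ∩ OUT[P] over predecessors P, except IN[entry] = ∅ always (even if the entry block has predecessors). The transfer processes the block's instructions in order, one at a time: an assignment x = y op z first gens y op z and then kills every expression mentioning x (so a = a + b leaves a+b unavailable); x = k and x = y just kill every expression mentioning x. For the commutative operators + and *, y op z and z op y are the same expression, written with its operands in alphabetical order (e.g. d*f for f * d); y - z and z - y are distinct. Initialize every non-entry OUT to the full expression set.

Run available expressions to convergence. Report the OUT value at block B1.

Answer: {b-b, e+e}

Derivation:
Per-block solution:
  B0:  IN={}  OUT={}
  B1:  IN={}  OUT={b-b, e+e}
  B2:  IN={b-b, e+e}  OUT={b-b, e+e}
  B3:  IN={e+e}  OUT={e+e}
  B4:  IN={e+e}  OUT={a+b, e+e}
  B5:  IN={e+e}  OUT={e+e}
  B6:  IN={e+e}  OUT={d-a}
  B7:  IN={d-a}  OUT={d-a}
  B8:  IN={d-a}  OUT={}

Merge at B1: IN[B1] = OUT[B0] = {}
Applying B1's transfer function to that IN value gives OUT[B1] (row B1 above).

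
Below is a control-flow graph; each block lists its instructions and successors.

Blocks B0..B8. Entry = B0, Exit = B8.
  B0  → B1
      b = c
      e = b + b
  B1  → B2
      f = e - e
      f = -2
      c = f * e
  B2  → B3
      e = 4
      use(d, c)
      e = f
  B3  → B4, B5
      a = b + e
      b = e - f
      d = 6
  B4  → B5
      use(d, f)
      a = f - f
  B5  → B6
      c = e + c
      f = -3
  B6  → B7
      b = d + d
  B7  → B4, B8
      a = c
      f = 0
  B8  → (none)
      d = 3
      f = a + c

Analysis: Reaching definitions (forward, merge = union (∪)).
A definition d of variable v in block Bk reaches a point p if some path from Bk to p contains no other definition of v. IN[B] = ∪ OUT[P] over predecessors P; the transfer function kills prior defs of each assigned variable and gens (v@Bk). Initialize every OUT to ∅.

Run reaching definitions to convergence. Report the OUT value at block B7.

Per-block solution:
  B0:  IN={}  OUT={b@B0, e@B0}
  B1:  IN={b@B0, e@B0}  OUT={b@B0, c@B1, e@B0, f@B1}
  B2:  IN={b@B0, c@B1, e@B0, f@B1}  OUT={b@B0, c@B1, e@B2, f@B1}
  B3:  IN={b@B0, c@B1, e@B2, f@B1}  OUT={a@B3, b@B3, c@B1, d@B3, e@B2, f@B1}
  B4:  IN={a@B3, a@B7, b@B3, b@B6, c@B1, c@B5, d@B3, e@B2, f@B1, f@B7}  OUT={a@B4, b@B3, b@B6, c@B1, c@B5, d@B3, e@B2, f@B1, f@B7}
  B5:  IN={a@B3, a@B4, b@B3, b@B6, c@B1, c@B5, d@B3, e@B2, f@B1, f@B7}  OUT={a@B3, a@B4, b@B3, b@B6, c@B5, d@B3, e@B2, f@B5}
  B6:  IN={a@B3, a@B4, b@B3, b@B6, c@B5, d@B3, e@B2, f@B5}  OUT={a@B3, a@B4, b@B6, c@B5, d@B3, e@B2, f@B5}
  B7:  IN={a@B3, a@B4, b@B6, c@B5, d@B3, e@B2, f@B5}  OUT={a@B7, b@B6, c@B5, d@B3, e@B2, f@B7}
  B8:  IN={a@B7, b@B6, c@B5, d@B3, e@B2, f@B7}  OUT={a@B7, b@B6, c@B5, d@B8, e@B2, f@B8}

Merge at B7: IN[B7] = OUT[B6] = {a@B3, a@B4, b@B6, c@B5, d@B3, e@B2, f@B5}
Applying B7's transfer function to that IN value gives OUT[B7] (row B7 above).

Answer: {a@B7, b@B6, c@B5, d@B3, e@B2, f@B7}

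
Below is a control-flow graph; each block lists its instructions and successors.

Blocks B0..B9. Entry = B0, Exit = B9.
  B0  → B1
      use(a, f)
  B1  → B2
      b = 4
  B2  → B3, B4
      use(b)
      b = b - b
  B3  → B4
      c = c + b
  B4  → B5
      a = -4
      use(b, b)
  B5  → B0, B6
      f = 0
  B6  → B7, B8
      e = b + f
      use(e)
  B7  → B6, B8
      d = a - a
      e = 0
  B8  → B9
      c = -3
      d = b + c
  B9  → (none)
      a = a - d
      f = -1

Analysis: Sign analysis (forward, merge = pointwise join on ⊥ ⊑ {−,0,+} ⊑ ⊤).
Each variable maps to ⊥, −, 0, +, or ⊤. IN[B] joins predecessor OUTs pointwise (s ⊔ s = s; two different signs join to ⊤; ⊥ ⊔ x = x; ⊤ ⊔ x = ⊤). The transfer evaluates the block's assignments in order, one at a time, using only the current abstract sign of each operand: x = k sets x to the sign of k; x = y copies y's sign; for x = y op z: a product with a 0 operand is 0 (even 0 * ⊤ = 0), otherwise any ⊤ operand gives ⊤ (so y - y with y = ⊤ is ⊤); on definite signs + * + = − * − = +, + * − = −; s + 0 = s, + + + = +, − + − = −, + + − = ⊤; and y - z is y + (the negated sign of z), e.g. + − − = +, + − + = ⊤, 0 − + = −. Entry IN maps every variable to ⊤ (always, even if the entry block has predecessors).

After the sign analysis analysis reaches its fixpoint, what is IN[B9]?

Fixpoint table:
  B0:   IN=(all ⊤)   OUT=(all ⊤)
  B1:   IN=(all ⊤)   OUT={b:+; rest ⊤}
  B2:   IN={b:+; rest ⊤}   OUT=(all ⊤)
  B3:   IN=(all ⊤)   OUT=(all ⊤)
  B4:   IN=(all ⊤)   OUT={a:-; rest ⊤}
  B5:   IN={a:-; rest ⊤}   OUT={a:-, f:0; rest ⊤}
  B6:   IN={a:-, f:0; rest ⊤}   OUT={a:-, f:0; rest ⊤}
  B7:   IN={a:-, f:0; rest ⊤}   OUT={a:-, e:0, f:0; rest ⊤}
  B8:   IN={a:-, f:0; rest ⊤}   OUT={a:-, c:-, f:0; rest ⊤}
  B9:   IN={a:-, c:-, f:0; rest ⊤}   OUT={c:-, f:-; rest ⊤}

Merge at B9: IN[B9] = OUT[B8] = {a: -, b: ⊤, c: -, d: ⊤, e: ⊤, f: 0}

Answer: {a: -, b: ⊤, c: -, d: ⊤, e: ⊤, f: 0}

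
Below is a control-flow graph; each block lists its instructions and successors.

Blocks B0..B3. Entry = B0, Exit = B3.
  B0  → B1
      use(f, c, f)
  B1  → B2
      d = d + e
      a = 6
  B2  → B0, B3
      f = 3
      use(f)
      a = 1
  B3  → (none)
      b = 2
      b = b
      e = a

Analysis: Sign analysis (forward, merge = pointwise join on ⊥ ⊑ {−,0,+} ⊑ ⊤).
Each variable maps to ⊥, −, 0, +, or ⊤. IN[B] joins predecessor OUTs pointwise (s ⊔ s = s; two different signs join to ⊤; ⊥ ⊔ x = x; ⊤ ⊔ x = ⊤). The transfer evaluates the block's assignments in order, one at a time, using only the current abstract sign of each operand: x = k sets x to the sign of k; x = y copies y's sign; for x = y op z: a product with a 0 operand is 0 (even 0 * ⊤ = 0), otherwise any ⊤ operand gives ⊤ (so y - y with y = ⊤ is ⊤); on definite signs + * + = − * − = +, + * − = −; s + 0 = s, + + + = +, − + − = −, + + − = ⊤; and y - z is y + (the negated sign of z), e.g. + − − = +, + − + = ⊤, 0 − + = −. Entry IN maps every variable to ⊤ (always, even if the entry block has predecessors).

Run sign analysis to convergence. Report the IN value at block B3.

Answer: {a: +, b: ⊤, c: ⊤, d: ⊤, e: ⊤, f: +}

Derivation:
Per-block solution:
  B0:   IN=(all ⊤)   OUT=(all ⊤)
  B1:   IN=(all ⊤)   OUT={a:+; rest ⊤}
  B2:   IN={a:+; rest ⊤}   OUT={a:+, f:+; rest ⊤}
  B3:   IN={a:+, f:+; rest ⊤}   OUT={a:+, b:+, e:+, f:+; rest ⊤}

Merge at B3: IN[B3] = OUT[B2] = {a: +, b: ⊤, c: ⊤, d: ⊤, e: ⊤, f: +}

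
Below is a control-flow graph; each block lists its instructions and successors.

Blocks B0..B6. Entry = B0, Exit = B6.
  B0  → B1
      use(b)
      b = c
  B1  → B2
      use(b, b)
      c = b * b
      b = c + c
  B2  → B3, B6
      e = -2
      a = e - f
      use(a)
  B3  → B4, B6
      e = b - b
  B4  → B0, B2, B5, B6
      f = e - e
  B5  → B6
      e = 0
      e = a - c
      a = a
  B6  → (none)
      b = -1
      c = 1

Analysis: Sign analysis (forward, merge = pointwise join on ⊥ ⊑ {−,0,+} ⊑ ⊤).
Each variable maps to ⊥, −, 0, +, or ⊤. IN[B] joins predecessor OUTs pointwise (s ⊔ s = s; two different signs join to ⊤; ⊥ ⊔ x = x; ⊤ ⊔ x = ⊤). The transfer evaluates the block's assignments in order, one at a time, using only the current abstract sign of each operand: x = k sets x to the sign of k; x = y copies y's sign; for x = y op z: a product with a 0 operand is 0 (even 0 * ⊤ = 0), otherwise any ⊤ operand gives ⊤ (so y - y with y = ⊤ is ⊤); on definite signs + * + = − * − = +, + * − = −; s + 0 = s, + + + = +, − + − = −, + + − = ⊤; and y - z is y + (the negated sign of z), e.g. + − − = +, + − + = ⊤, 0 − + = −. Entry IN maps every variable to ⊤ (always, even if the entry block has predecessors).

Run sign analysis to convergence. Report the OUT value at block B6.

Per-block solution:
  B0:   IN=(all ⊤)   OUT=(all ⊤)
  B1:   IN=(all ⊤)   OUT=(all ⊤)
  B2:   IN=(all ⊤)   OUT={e:-; rest ⊤}
  B3:   IN={e:-; rest ⊤}   OUT=(all ⊤)
  B4:   IN=(all ⊤)   OUT=(all ⊤)
  B5:   IN=(all ⊤)   OUT=(all ⊤)
  B6:   IN=(all ⊤)   OUT={b:-, c:+; rest ⊤}

Merge at B6: IN[B6] = OUT[B2] ⊔ OUT[B3] ⊔ OUT[B4] ⊔ OUT[B5] = {a: ⊤, b: ⊤, c: ⊤, d: ⊤, e: ⊤, f: ⊤}
Applying B6's transfer function to that IN value gives OUT[B6] (row B6 above).

Answer: {a: ⊤, b: -, c: +, d: ⊤, e: ⊤, f: ⊤}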